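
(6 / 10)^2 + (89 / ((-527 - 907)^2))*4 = 0.36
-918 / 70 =-459 / 35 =-13.11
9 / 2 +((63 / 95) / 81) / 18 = 34631 / 7695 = 4.50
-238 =-238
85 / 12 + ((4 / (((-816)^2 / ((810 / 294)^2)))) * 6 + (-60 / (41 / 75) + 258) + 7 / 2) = 158.83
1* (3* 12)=36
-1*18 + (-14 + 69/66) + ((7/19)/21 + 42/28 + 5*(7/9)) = -48056/1881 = -25.55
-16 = -16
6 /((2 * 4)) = 3 /4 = 0.75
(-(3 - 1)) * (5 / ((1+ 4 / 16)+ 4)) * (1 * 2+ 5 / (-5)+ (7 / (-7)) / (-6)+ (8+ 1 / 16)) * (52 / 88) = -28795 / 2772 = -10.39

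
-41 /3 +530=1549 /3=516.33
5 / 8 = 0.62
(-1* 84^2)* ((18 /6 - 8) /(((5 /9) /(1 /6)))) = 10584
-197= -197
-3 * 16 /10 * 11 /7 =-264 /35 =-7.54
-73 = -73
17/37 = 0.46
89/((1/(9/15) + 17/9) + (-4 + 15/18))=228.86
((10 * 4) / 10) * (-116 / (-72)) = 58 / 9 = 6.44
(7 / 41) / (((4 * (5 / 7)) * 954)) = 49 / 782280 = 0.00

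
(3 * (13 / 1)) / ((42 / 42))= 39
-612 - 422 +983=-51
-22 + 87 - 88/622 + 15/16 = 327401/4976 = 65.80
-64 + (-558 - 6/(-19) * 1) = -11812/19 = -621.68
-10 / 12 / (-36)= 5 / 216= 0.02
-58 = -58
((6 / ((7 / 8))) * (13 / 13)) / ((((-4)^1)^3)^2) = 3 / 1792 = 0.00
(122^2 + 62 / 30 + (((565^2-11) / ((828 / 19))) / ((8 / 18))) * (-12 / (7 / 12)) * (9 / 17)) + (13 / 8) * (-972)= -1949358313 / 11730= -166185.70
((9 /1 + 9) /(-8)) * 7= -63 /4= -15.75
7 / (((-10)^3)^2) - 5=-4999993 / 1000000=-5.00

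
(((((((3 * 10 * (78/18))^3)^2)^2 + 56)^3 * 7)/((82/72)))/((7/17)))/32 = 241858929820967889899155722692263066705966660140086870859917761368000003358656/41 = 5898998288316289997540383000000000000000000000000000000000000000000000000000.00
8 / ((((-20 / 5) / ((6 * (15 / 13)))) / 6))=-1080 / 13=-83.08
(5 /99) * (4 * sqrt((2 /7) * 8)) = 80 * sqrt(7) /693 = 0.31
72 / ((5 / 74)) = 5328 / 5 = 1065.60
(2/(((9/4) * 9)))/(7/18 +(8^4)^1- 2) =16/663291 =0.00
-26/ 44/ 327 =-13/ 7194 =-0.00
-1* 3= -3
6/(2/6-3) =-9/4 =-2.25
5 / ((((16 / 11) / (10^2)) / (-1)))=-1375 / 4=-343.75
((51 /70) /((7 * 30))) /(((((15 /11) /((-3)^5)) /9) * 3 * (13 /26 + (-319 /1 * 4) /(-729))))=-1948617 /2364250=-0.82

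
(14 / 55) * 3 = 42 / 55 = 0.76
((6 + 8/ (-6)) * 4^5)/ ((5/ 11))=157696/ 15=10513.07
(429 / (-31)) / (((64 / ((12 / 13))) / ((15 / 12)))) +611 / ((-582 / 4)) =-2568493 / 577344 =-4.45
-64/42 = -32/21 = -1.52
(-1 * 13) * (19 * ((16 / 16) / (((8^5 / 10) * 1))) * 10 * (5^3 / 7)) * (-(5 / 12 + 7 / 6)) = 21.31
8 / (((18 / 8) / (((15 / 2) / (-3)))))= -80 / 9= -8.89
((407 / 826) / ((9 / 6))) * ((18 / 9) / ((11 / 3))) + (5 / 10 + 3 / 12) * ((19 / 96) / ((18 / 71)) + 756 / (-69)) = -163107769 / 21885696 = -7.45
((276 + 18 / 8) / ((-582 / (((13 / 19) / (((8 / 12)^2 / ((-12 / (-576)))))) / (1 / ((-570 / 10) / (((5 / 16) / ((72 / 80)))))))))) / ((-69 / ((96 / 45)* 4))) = -86814 / 278875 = -0.31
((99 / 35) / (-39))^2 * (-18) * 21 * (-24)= 1411344 / 29575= 47.72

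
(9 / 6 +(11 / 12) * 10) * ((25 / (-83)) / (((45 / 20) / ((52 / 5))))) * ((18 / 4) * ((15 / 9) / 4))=-20800 / 747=-27.84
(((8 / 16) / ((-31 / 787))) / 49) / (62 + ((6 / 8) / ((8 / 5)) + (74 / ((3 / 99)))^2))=-0.00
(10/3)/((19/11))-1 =53/57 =0.93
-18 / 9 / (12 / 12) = -2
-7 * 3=-21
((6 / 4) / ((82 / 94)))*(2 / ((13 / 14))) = 1974 / 533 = 3.70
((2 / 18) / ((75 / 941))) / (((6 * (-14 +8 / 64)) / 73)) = -274772 / 224775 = -1.22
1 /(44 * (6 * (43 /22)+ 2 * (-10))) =-1 /364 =-0.00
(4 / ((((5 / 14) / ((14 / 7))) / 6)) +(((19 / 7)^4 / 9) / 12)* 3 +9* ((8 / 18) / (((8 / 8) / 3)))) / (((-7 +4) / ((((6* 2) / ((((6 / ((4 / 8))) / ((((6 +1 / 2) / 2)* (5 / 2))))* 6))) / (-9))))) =7.42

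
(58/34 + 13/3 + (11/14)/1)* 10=68.25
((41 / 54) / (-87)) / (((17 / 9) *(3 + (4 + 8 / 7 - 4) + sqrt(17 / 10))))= -1435 / 1159281 + 2009 *sqrt(170) / 67238298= -0.00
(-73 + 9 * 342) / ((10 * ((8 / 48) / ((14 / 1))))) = 25242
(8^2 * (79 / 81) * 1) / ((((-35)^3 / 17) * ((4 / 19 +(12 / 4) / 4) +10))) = -384256 / 170170875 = -0.00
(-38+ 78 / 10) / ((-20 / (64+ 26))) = 135.90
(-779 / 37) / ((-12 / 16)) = 3116 / 111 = 28.07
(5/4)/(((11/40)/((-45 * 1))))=-204.55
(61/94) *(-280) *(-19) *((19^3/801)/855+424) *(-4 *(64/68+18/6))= -132922164924976/5759991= -23076800.80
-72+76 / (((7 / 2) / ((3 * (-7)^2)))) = 3120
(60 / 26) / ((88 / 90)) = 675 / 286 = 2.36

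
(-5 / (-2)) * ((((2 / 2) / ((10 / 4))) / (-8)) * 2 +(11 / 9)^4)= 139849 / 26244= 5.33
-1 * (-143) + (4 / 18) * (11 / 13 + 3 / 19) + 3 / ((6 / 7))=652331 / 4446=146.72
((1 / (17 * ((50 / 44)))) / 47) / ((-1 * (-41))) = 22 / 818975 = 0.00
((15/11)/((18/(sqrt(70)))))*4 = 10*sqrt(70)/33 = 2.54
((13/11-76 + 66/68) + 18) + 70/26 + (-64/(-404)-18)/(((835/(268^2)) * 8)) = -100454788607/410036770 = -244.99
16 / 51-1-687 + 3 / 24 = -280525 / 408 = -687.56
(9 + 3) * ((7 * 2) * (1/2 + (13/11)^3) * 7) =3366300/1331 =2529.15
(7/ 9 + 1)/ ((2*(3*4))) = 2/ 27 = 0.07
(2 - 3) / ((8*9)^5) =-1 / 1934917632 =-0.00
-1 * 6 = -6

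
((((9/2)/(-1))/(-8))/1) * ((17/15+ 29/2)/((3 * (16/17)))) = 7973/2560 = 3.11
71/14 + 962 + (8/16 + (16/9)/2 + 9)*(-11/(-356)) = 43393355/44856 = 967.39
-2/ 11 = -0.18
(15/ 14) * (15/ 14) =225/ 196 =1.15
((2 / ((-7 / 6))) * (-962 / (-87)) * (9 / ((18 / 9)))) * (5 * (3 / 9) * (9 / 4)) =-319.88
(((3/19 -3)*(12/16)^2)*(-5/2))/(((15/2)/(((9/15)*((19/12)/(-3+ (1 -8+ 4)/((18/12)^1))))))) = -81/800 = -0.10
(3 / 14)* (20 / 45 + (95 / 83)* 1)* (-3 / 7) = -1187 / 8134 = -0.15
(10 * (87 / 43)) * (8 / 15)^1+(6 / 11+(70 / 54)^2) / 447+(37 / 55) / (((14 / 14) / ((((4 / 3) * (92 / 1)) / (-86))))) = 7580369527 / 770665995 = 9.84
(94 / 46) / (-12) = -0.17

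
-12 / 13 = -0.92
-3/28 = -0.11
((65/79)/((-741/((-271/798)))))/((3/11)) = 14905/10780182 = 0.00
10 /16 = 0.62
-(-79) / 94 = 79 / 94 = 0.84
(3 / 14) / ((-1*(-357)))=0.00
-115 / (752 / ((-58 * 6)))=53.22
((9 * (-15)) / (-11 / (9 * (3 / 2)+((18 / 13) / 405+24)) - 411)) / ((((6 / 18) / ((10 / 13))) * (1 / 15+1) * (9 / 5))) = 22438125 / 56875832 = 0.39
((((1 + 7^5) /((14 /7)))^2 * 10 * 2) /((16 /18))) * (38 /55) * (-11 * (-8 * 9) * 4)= 3478249133568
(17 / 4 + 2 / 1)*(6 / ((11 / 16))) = 600 / 11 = 54.55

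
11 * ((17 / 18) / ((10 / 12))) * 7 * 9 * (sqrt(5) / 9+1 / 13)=3927 / 65+1309 * sqrt(5) / 15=255.55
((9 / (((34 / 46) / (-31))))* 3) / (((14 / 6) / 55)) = -3176415 / 119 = -26692.56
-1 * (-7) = 7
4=4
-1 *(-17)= 17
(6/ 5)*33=198/ 5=39.60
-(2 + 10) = -12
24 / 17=1.41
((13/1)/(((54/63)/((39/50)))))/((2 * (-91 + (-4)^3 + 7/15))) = -3549/92720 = -0.04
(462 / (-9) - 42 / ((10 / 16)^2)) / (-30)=5.30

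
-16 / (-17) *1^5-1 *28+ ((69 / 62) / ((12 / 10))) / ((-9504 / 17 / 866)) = -285444835 / 10017216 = -28.50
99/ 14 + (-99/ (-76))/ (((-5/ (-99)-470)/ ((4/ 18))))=43752951/ 6187825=7.07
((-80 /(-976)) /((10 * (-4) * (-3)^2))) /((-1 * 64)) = 1 /281088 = 0.00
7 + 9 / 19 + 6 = 256 / 19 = 13.47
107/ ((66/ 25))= 2675/ 66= 40.53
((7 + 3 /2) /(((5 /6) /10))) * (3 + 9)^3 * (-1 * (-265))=46707840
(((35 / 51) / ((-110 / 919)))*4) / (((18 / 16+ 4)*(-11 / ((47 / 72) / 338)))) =302351 / 384829731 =0.00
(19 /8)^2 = 361 /64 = 5.64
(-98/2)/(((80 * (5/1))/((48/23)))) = -0.26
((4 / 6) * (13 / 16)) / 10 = 13 / 240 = 0.05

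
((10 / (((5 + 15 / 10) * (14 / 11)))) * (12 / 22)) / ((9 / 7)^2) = 140 / 351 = 0.40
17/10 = 1.70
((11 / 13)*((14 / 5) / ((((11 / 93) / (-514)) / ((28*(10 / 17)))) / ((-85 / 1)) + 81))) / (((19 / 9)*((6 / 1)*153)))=343537040 / 22761715859389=0.00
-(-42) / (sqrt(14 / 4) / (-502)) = -3012 * sqrt(14) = -11269.87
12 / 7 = 1.71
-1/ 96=-0.01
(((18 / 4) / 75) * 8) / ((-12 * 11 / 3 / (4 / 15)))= -4 / 1375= -0.00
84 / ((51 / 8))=224 / 17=13.18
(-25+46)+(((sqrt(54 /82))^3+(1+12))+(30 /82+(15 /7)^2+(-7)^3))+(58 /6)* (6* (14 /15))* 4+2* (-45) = -5349233 /30135+81* sqrt(123) /1681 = -176.97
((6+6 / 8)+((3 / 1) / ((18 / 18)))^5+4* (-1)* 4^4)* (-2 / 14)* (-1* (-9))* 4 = 27873 / 7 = 3981.86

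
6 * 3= 18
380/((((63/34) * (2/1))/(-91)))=-83980/9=-9331.11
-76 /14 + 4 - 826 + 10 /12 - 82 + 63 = -35515 /42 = -845.60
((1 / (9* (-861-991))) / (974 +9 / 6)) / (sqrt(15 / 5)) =-0.00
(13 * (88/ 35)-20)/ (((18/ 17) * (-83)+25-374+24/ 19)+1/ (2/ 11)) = -95608/ 3241665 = -0.03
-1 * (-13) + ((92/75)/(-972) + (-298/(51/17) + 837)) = 13680877/18225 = 750.67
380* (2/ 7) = 760/ 7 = 108.57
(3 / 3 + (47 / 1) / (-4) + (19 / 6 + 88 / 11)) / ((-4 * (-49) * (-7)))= -5 / 16464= -0.00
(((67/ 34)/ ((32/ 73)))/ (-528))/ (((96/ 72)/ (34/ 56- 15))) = 1971073/ 21446656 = 0.09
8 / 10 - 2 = -6 / 5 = -1.20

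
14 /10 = 7 /5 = 1.40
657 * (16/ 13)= 10512/ 13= 808.62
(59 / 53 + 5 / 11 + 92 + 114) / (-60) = -30253 / 8745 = -3.46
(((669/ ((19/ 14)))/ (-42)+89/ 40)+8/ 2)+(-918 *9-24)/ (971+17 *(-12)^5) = -17709708337/ 3214171480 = -5.51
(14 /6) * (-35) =-245 /3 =-81.67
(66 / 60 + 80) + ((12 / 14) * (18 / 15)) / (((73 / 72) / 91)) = 25319 / 146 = 173.42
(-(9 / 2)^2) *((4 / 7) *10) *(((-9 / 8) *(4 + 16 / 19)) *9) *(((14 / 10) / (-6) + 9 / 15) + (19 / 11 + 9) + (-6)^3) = -3401303319 / 2926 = -1162441.33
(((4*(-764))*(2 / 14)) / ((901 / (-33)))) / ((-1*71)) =-100848 / 447797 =-0.23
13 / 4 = 3.25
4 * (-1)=-4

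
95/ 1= 95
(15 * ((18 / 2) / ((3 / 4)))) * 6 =1080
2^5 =32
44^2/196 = 484/49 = 9.88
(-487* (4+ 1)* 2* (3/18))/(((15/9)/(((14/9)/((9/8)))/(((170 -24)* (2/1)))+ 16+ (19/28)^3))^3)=-4627122251692251910238443811053/6074959938469249882521600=-761671.24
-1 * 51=-51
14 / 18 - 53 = -470 / 9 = -52.22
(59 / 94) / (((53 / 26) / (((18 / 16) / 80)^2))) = 62127 / 1020313600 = 0.00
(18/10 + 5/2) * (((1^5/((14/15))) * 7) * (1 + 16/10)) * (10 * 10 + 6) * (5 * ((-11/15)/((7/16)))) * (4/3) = -99320.99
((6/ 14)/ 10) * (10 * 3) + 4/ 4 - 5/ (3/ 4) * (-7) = 1028/ 21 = 48.95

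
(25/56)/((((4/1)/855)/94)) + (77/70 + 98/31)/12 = 8970.22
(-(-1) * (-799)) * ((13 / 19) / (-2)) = 10387 / 38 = 273.34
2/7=0.29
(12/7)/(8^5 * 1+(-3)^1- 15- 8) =2/38199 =0.00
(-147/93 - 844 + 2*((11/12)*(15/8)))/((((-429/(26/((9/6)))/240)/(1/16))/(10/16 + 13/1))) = 20695285/2976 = 6954.06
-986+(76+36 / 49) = -44554 / 49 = -909.27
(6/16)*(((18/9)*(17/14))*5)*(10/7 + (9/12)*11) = 69105/1568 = 44.07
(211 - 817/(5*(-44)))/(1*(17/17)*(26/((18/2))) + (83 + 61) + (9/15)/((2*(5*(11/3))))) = 2125665/1454362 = 1.46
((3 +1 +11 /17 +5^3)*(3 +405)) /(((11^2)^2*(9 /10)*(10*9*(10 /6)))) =17632 /658845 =0.03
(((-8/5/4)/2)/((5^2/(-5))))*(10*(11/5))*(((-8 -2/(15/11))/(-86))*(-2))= -3124/16125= -0.19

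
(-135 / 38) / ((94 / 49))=-1.85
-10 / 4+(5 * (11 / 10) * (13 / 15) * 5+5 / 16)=1039 / 48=21.65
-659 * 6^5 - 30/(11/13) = -56368614/11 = -5124419.45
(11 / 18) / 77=1 / 126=0.01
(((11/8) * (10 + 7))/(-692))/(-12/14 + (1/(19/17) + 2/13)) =-323323/1832416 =-0.18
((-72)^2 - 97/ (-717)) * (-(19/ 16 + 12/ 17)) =-1914267875/ 195024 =-9815.55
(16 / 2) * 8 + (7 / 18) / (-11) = 12665 / 198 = 63.96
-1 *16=-16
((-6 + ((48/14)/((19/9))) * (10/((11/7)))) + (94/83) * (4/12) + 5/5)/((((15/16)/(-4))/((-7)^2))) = -932273216/780615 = -1194.28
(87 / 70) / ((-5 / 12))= -522 / 175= -2.98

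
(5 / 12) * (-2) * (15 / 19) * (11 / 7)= -275 / 266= -1.03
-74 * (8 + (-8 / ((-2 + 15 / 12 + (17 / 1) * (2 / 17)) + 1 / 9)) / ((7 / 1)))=-529.87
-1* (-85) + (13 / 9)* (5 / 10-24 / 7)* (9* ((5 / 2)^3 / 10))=5715 / 224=25.51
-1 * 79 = -79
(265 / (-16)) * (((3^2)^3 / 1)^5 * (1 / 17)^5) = -54561150005081985 / 22717712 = -2401700928.56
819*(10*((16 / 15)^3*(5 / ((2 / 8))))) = 2981888 / 15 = 198792.53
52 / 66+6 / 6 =1.79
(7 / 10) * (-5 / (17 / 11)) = -77 / 34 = -2.26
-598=-598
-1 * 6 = -6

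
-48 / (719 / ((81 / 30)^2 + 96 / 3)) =-47148 / 17975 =-2.62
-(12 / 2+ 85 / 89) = -619 / 89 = -6.96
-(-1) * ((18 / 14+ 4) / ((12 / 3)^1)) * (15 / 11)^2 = 8325 / 3388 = 2.46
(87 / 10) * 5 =87 / 2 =43.50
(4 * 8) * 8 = 256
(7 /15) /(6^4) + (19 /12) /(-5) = -6149 /19440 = -0.32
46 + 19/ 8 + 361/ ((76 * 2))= 203/ 4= 50.75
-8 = -8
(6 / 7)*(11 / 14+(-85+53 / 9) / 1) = -9869 / 147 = -67.14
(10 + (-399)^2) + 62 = 159273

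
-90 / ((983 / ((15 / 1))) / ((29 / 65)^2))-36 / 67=-9023310 / 11130509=-0.81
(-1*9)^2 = 81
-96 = -96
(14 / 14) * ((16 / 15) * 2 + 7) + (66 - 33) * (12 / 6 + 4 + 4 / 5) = 3503 / 15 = 233.53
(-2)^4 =16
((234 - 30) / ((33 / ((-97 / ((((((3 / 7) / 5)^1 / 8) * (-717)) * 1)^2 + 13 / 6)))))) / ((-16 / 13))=1260495600 / 158290033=7.96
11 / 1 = 11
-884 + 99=-785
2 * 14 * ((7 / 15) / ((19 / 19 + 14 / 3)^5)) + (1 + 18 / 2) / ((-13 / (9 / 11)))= -636665382 / 1015197755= -0.63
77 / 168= 0.46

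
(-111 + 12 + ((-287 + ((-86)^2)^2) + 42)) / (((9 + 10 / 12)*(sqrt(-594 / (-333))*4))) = 1041260.07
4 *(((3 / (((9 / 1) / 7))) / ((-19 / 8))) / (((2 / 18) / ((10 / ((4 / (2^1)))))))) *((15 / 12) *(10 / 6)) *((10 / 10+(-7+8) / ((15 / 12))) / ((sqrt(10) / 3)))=-3780 *sqrt(10) / 19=-629.13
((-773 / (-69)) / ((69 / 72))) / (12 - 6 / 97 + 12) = 299924 / 614169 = 0.49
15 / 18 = 5 / 6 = 0.83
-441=-441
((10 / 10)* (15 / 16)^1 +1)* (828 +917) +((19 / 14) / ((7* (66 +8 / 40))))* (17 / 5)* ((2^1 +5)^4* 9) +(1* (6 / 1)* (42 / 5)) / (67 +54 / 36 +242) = 6570817781 / 1827120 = 3596.27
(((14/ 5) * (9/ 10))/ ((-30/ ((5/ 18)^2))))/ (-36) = 7/ 38880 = 0.00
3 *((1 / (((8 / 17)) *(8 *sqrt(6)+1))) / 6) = -17 / 6128+17 *sqrt(6) / 766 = 0.05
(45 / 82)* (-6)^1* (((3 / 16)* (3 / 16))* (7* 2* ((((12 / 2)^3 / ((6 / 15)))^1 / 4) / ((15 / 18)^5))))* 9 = -100442349 / 20500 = -4899.63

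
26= 26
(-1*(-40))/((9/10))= 400/9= 44.44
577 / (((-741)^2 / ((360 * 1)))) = 23080 / 61009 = 0.38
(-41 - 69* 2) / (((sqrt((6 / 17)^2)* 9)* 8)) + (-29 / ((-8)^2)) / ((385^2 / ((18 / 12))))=-3608391749 / 512265600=-7.04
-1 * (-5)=5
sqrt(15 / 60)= 1 / 2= 0.50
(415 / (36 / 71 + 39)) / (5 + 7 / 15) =29465 / 15334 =1.92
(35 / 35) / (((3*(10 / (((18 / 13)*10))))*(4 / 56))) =84 / 13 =6.46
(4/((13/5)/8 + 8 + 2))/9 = 160/3717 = 0.04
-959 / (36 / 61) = -58499 / 36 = -1624.97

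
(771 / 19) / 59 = 771 / 1121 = 0.69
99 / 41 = 2.41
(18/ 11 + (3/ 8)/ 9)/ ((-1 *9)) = -0.19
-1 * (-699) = 699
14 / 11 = 1.27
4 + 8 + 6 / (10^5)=600003 / 50000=12.00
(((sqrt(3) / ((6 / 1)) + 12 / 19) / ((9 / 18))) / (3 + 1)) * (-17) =-102 / 19 - 17 * sqrt(3) / 12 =-7.82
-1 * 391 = -391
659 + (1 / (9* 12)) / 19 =1352269 / 2052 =659.00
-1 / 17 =-0.06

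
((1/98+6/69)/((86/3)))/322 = 657/62417768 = 0.00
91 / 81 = 1.12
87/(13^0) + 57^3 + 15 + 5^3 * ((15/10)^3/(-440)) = 130447005/704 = 185294.04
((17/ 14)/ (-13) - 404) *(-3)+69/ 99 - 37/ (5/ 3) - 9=35488769/ 30030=1181.78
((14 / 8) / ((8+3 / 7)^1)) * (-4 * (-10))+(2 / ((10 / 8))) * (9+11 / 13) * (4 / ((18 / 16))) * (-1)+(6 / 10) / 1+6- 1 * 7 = -1660468 / 34515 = -48.11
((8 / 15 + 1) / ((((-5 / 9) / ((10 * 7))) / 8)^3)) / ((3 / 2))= -5234761728 / 5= -1046952345.60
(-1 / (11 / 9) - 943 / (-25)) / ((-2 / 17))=-86258 / 275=-313.67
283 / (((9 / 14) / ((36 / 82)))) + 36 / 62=246382 / 1271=193.85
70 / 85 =14 / 17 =0.82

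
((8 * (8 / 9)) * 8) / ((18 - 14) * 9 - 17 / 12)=2048 / 1245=1.64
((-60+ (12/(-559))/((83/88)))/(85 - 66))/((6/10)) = -4641460/881543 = -5.27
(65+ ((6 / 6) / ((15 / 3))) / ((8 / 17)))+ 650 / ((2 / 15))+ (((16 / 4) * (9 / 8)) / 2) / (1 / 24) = 199777 / 40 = 4994.42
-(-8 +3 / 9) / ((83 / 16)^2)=5888 / 20667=0.28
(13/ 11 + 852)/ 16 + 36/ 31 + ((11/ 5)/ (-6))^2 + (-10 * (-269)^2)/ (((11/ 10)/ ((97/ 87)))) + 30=-26107730748449/ 35600400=-733354.98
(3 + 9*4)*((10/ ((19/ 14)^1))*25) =136500/ 19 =7184.21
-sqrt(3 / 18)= -sqrt(6) / 6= -0.41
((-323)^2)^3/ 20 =1135573198803289/ 20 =56778659940164.45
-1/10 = -0.10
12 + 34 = 46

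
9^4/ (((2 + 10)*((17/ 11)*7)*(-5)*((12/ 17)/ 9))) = -72171/ 560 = -128.88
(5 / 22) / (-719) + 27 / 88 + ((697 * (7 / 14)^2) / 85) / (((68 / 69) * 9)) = 1577147 / 2933520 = 0.54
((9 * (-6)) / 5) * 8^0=-54 / 5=-10.80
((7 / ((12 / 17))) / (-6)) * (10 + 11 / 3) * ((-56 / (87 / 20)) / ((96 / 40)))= 853825 / 7047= 121.16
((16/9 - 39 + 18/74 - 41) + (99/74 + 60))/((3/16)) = -88664/999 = -88.75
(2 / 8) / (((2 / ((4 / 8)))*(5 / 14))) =7 / 40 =0.18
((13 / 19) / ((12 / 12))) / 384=13 / 7296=0.00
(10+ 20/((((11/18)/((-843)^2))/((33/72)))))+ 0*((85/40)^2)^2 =10659745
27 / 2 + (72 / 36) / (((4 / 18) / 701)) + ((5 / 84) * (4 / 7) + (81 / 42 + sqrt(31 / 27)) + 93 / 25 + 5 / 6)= sqrt(93) / 9 + 15506089 / 2450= 6330.09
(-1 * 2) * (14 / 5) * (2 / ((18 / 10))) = -56 / 9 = -6.22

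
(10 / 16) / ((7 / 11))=55 / 56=0.98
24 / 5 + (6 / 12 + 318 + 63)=3863 / 10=386.30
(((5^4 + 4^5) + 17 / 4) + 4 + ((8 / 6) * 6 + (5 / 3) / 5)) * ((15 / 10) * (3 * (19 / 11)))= 103569 / 8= 12946.12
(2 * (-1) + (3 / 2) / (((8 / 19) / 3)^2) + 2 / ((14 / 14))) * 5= 48735 / 128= 380.74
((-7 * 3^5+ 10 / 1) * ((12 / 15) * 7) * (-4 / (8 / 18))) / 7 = 60876 / 5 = 12175.20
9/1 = 9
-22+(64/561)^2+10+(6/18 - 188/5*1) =-77505793/1573605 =-49.25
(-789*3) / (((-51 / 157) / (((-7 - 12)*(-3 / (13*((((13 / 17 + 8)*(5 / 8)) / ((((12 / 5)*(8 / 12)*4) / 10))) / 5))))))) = 18663.45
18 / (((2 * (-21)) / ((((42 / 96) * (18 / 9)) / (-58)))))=3 / 464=0.01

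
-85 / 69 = -1.23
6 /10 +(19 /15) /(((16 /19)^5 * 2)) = 2.10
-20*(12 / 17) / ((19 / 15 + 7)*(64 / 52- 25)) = 3900 / 54281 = 0.07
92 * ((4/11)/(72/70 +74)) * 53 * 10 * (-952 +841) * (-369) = 139801258800/14443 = 9679516.64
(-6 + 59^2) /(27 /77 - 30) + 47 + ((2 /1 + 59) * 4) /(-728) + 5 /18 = -43790569 /623259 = -70.26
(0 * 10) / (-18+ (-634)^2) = 0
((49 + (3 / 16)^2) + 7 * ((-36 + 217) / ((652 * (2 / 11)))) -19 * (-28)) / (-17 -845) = -24691419 / 35969536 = -0.69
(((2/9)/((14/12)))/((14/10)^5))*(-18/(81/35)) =-125000/453789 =-0.28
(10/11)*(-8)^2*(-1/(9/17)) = -10880/99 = -109.90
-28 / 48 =-7 / 12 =-0.58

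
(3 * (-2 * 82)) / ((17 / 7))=-3444 / 17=-202.59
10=10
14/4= 7/2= 3.50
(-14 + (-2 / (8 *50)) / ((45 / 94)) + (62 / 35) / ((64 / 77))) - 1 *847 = -30919651 / 36000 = -858.88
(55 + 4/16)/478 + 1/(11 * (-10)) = 11199/105160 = 0.11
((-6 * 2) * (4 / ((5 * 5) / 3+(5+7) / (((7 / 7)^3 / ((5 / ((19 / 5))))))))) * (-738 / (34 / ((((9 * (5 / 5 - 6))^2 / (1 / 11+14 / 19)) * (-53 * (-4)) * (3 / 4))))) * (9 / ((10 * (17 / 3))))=3335123894184 / 1249925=2668259.21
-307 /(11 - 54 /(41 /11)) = 12587 /143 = 88.02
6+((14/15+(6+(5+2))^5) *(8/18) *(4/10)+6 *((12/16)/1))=89124719/1350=66018.31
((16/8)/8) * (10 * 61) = 305/2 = 152.50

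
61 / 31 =1.97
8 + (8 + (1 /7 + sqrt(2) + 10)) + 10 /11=sqrt(2) + 2083 /77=28.47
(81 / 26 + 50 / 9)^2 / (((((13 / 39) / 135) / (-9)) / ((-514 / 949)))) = 47611266165 / 320762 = 148431.75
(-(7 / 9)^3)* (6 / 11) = -686 / 2673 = -0.26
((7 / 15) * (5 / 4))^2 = 49 / 144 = 0.34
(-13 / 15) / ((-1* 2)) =13 / 30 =0.43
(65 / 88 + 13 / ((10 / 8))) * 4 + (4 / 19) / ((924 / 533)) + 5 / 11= 1980779 / 43890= 45.13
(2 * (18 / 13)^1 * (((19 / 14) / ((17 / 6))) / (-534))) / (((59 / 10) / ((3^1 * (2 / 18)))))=-1140 / 8123297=-0.00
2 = 2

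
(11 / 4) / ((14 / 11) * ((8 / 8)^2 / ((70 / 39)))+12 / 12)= 1.61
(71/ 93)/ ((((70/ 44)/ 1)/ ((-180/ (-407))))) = 1704/ 8029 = 0.21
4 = 4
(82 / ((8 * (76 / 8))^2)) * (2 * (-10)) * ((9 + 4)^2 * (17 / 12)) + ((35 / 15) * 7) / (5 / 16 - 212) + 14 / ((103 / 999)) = 204718591807 / 3022531704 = 67.73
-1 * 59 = -59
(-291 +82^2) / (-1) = -6433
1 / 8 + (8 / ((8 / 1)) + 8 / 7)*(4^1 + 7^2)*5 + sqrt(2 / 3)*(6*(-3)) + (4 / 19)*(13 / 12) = 1813727 / 3192-6*sqrt(6) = 553.51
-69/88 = -0.78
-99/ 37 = -2.68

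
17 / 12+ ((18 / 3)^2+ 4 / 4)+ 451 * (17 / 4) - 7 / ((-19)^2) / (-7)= 4234897 / 2166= 1955.17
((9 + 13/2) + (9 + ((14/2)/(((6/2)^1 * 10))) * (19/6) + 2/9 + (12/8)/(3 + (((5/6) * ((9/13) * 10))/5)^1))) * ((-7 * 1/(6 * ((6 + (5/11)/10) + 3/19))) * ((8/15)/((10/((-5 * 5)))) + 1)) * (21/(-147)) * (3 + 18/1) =-1700006/350055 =-4.86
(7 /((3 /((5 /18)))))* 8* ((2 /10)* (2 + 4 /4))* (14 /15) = 392 /135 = 2.90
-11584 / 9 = -1287.11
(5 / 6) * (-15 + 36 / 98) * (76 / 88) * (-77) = 22705 / 28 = 810.89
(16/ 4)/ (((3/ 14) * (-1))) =-18.67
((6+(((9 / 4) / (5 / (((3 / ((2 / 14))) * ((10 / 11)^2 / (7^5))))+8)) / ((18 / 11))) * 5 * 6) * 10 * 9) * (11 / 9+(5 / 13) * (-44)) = -32119595970 / 3783013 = -8490.48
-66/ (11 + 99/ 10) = -60/ 19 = -3.16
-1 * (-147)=147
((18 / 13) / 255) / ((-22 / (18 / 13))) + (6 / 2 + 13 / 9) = 6320114 / 1422135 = 4.44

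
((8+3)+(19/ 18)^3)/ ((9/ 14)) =497077/ 26244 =18.94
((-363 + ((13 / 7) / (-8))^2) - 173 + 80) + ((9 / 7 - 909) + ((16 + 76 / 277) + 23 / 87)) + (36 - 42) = -102261444133 / 75574464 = -1353.12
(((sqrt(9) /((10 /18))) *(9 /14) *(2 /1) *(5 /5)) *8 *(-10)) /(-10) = 1944 /35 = 55.54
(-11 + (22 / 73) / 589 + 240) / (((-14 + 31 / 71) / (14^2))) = -137021597860 / 41406111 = -3309.21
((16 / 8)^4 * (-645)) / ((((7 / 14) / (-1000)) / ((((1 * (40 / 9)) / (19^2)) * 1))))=275200000 / 1083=254108.96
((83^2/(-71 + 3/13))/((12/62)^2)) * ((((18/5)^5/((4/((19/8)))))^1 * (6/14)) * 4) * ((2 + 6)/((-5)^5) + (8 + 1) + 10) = -272969975874573549/8984375000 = -30382745.14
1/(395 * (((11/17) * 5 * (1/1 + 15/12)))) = 68/195525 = 0.00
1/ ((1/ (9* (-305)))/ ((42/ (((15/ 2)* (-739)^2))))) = -15372/ 546121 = -0.03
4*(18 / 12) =6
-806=-806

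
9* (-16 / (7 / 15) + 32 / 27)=-6256 / 21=-297.90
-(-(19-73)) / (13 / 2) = -108 / 13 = -8.31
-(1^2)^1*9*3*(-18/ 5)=486/ 5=97.20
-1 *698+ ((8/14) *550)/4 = -4336/7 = -619.43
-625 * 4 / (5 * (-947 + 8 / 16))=1000 / 1893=0.53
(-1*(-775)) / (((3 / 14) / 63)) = 227850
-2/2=-1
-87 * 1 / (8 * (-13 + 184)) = -29 / 456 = -0.06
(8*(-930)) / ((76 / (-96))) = 178560 / 19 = 9397.89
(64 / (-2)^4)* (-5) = -20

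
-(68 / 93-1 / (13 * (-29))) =-0.73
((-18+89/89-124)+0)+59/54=-7555/54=-139.91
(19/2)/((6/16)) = 76/3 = 25.33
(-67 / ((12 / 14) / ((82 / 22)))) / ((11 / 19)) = -365351 / 726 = -503.24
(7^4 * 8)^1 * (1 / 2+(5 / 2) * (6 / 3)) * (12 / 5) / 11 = 115248 / 5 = 23049.60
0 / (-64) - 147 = -147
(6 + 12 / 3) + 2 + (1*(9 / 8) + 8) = 21.12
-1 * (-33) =33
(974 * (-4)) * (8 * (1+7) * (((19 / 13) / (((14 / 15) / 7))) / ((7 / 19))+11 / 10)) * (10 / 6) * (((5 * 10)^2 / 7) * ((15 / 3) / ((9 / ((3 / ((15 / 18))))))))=-17501455360000 / 1911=-9158270727.37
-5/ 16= -0.31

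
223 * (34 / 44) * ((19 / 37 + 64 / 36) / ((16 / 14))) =20247731 / 58608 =345.48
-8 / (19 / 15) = -120 / 19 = -6.32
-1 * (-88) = 88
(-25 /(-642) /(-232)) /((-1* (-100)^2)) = 1 /59577600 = 0.00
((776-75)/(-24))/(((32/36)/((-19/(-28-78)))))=-39957/6784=-5.89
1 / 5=0.20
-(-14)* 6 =84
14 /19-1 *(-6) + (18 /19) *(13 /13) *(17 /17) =146 /19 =7.68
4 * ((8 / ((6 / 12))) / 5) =64 / 5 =12.80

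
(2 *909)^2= 3305124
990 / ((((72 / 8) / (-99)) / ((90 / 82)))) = -11952.44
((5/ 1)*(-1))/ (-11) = 5/ 11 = 0.45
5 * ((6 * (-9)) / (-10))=27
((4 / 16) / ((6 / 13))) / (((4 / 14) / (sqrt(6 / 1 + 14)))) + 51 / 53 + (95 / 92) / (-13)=55961 / 63388 + 91 * sqrt(5) / 24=9.36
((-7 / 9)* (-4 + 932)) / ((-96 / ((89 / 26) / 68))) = 18067 / 47736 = 0.38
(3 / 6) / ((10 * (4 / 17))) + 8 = 8.21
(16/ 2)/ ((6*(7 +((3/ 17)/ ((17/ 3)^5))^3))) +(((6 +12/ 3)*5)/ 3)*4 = 1645380880891930280956203/ 24610397791118615589388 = 66.86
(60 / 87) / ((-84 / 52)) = -260 / 609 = -0.43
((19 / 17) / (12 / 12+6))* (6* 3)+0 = 342 / 119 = 2.87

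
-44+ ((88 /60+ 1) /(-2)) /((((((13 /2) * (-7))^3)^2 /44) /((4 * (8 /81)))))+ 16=-28.00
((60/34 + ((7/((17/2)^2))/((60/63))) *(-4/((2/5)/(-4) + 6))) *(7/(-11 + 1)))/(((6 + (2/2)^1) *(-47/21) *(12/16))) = 404796/4006985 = 0.10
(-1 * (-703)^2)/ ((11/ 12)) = -539137.09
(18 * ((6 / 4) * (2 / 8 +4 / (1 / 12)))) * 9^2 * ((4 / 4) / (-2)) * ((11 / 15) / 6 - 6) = 310119.64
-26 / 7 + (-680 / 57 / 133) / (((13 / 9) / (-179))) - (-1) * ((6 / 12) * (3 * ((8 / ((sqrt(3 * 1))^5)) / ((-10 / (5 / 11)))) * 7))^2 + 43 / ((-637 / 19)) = 4641926791 / 751269519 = 6.18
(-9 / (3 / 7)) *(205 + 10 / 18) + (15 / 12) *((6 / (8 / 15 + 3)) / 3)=-1372475 / 318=-4315.96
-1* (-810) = 810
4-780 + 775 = -1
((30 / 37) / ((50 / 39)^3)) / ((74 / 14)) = 1245699 / 17112500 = 0.07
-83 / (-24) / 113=0.03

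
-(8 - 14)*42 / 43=252 / 43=5.86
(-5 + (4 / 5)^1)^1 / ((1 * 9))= -7 / 15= -0.47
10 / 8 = 5 / 4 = 1.25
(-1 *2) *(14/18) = -14/9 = -1.56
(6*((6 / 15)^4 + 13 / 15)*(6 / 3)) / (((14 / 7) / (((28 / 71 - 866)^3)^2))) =180300310747978549178877361847424 / 80062677450625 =2251989522323563708.49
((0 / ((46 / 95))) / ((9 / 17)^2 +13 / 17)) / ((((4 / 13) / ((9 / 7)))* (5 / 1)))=0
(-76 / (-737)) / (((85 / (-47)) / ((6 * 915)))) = -3922056 / 12529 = -313.04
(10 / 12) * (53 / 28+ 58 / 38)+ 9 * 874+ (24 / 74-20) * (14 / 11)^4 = 13517234520323 / 1729160664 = 7817.22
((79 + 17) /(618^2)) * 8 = 64 /31827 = 0.00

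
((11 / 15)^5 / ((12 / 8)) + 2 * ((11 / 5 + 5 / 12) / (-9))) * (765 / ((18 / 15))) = -34087907 / 121500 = -280.56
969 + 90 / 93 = 30069 / 31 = 969.97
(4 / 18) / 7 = 2 / 63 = 0.03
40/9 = 4.44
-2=-2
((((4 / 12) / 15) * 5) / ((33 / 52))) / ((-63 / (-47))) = 2444 / 18711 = 0.13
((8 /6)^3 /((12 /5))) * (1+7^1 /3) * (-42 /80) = -140 /81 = -1.73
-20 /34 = -10 /17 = -0.59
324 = 324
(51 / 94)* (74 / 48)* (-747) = -469863 / 752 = -624.82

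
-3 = -3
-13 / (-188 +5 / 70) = 182 / 2631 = 0.07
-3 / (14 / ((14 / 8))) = -3 / 8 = -0.38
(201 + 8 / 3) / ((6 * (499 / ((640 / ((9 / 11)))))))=2150720 / 40419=53.21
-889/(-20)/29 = 889/580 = 1.53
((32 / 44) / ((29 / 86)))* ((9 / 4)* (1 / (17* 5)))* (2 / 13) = 3096 / 352495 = 0.01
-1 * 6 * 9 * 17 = -918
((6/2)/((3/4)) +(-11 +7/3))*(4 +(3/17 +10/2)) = -728/17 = -42.82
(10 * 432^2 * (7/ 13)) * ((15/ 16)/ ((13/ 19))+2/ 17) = 4295501280/ 2873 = 1495127.49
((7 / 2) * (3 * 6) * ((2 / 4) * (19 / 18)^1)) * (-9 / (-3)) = 99.75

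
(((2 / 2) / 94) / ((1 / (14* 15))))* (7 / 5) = 147 / 47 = 3.13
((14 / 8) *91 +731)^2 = 12680721 / 16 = 792545.06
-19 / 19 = -1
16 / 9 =1.78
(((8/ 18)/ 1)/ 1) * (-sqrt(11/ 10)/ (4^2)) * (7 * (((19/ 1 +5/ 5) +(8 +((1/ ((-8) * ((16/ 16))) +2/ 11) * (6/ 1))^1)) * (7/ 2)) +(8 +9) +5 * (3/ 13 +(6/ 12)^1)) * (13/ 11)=-817967 * sqrt(110)/ 348480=-24.62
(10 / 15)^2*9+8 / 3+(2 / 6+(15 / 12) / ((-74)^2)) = 153333 / 21904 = 7.00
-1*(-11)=11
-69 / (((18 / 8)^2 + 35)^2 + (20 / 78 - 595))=-688896 / 10086439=-0.07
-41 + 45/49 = -1964/49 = -40.08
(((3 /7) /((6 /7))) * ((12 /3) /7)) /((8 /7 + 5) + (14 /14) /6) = 0.05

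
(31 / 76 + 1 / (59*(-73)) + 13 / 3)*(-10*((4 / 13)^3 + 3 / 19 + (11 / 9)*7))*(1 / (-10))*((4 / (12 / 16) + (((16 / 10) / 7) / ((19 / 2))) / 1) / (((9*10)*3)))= 20429210532511696 / 24840055581111225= 0.82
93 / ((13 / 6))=42.92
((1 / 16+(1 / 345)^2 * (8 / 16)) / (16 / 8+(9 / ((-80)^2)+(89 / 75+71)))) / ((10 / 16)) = 15236224 / 11302701285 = 0.00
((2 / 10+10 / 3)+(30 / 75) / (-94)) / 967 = 2488 / 681735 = 0.00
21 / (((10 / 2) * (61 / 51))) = 1071 / 305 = 3.51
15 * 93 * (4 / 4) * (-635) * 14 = -12401550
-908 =-908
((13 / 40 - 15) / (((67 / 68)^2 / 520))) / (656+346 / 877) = -15472798744 / 1292064381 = -11.98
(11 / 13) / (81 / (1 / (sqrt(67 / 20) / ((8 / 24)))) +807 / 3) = 0.00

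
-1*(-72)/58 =36/29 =1.24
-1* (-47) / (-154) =-47 / 154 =-0.31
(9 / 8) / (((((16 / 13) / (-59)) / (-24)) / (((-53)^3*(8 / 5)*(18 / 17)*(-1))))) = 27747844137 / 85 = 326445225.14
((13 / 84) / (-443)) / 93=-13 / 3460716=-0.00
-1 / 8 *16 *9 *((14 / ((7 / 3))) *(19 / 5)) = -2052 / 5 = -410.40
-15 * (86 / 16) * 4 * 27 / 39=-5805 / 26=-223.27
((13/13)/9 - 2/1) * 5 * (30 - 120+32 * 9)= -1870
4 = 4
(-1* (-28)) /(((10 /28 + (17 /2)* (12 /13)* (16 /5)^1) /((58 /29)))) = 50960 /23173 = 2.20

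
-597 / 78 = -199 / 26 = -7.65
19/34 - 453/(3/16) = -82125/34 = -2415.44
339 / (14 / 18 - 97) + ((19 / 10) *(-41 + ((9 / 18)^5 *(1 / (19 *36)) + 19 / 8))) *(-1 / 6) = 260625599 / 29928960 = 8.71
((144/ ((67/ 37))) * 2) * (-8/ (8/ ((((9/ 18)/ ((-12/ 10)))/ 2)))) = 2220/ 67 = 33.13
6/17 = 0.35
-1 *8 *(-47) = 376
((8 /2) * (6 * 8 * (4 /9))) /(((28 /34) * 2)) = 1088 /21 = 51.81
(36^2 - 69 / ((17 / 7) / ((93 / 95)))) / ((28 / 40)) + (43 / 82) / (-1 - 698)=234788301733 / 129595998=1811.69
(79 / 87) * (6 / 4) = 79 / 58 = 1.36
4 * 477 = 1908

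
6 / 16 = 3 / 8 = 0.38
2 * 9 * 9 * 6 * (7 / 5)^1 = 1360.80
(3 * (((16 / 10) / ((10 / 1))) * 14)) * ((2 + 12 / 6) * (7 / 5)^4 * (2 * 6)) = 19361664 / 15625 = 1239.15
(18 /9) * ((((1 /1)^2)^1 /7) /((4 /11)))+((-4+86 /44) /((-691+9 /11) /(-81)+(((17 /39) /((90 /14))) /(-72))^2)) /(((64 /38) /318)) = -933181328108819 /20951662801594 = -44.54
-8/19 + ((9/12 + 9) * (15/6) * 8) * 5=18517/19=974.58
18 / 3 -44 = -38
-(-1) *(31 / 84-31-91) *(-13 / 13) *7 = 10217 / 12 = 851.42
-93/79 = -1.18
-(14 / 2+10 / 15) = -23 / 3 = -7.67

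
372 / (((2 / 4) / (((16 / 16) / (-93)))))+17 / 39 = -295 / 39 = -7.56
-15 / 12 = -5 / 4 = -1.25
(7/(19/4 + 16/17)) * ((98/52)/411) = 11662/2067741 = 0.01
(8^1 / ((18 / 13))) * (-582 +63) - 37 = -9107 / 3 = -3035.67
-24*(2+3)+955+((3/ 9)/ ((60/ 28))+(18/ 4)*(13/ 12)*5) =309431/ 360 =859.53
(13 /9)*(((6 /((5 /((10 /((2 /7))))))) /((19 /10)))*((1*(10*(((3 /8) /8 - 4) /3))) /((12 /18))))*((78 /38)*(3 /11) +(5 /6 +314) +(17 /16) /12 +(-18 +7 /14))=-69519047325 /369664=-188060.10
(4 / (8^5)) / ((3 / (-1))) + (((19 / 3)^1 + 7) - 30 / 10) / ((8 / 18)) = 571391 / 24576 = 23.25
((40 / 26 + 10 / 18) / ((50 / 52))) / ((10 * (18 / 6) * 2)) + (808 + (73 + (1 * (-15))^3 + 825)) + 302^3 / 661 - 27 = 35670477589 / 892350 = 39973.64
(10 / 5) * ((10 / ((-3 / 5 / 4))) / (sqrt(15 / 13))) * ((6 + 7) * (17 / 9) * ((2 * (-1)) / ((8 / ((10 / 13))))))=3400 * sqrt(195) / 81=586.15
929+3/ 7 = 6506/ 7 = 929.43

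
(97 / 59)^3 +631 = 635.44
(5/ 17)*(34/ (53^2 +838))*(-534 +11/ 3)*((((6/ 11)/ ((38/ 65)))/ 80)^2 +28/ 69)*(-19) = 2491588389935/ 222154466688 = 11.22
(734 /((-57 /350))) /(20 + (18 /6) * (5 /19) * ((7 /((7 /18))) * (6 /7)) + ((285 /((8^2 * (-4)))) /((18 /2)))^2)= -70712033280 /505129409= -139.99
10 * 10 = 100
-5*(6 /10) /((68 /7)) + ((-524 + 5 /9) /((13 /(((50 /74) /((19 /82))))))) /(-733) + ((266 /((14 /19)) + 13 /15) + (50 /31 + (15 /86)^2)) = 106733665971037969 /293739730524045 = 363.36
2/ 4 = 1/ 2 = 0.50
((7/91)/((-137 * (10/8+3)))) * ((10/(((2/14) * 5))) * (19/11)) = -0.00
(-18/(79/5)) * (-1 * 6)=540/79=6.84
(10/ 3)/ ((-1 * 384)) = -5/ 576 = -0.01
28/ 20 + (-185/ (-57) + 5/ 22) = 30553/ 6270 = 4.87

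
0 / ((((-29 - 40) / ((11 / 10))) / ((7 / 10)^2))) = 0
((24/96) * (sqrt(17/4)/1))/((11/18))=9 * sqrt(17)/44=0.84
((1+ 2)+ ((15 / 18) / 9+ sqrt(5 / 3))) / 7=sqrt(15) / 21+ 167 / 378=0.63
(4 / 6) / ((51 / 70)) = 140 / 153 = 0.92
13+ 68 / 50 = 359 / 25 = 14.36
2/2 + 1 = 2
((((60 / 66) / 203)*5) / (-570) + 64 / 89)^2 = 0.52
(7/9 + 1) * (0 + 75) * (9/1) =1200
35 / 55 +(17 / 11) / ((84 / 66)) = 1.85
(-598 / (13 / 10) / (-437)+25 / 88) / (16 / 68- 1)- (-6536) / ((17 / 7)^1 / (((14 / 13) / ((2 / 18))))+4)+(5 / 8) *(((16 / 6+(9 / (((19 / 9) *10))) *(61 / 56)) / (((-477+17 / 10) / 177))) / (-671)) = 2032133584792341161 / 1323063663393472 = 1535.93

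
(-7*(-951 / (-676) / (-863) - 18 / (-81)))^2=65731864335361 / 27567666242064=2.38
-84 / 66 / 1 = -14 / 11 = -1.27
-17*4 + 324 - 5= 251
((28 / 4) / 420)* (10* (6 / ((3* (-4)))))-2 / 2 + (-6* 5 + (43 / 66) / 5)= -20429 / 660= -30.95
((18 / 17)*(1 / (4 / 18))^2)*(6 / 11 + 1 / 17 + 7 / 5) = 683073 / 15895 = 42.97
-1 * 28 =-28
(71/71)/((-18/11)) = -11/18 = -0.61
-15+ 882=867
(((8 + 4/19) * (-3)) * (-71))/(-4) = -437.21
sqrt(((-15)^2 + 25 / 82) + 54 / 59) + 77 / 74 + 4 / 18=841 / 666 + sqrt(5294963614) / 4838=16.30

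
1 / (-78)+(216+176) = 30575 / 78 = 391.99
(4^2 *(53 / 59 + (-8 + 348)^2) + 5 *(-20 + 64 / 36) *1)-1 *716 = 981716656 / 531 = 1848807.26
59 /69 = 0.86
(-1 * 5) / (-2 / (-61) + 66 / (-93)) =1891 / 256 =7.39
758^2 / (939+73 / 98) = 56307272 / 92095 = 611.40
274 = 274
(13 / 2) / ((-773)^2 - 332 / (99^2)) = 127413 / 11712762794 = 0.00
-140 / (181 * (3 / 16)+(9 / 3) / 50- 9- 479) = 8000 / 25943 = 0.31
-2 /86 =-1 /43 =-0.02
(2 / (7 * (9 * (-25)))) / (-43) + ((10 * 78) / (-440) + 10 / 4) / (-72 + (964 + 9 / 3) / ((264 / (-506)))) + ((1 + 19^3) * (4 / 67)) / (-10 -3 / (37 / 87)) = -3495182001042266 / 145539818614575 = -24.02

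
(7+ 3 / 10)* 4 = 146 / 5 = 29.20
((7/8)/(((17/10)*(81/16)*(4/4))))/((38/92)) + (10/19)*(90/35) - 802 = -146586142/183141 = -800.40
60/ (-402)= -0.15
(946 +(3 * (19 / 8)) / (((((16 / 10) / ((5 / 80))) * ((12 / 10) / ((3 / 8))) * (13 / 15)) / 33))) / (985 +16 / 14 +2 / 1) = 1415370649 / 1473265664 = 0.96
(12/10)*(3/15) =6/25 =0.24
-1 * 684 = -684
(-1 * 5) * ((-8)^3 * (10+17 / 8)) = 31040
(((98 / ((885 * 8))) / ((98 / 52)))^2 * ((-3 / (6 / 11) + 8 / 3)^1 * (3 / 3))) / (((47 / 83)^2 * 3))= -19792097 / 124570369800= -0.00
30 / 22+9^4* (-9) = -649524 / 11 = -59047.64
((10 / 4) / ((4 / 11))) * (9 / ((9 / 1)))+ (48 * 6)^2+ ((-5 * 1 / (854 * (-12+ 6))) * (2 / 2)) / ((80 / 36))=566720381 / 6832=82950.88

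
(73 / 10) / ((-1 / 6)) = -219 / 5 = -43.80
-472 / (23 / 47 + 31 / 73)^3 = -618.12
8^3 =512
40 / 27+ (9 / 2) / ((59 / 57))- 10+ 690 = 685.83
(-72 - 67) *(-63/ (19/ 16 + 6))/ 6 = 23352/ 115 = 203.06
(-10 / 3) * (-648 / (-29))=-2160 / 29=-74.48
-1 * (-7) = 7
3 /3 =1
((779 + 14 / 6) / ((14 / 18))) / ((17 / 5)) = 35160 / 119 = 295.46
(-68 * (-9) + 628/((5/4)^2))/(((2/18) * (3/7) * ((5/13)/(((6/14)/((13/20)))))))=912528/25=36501.12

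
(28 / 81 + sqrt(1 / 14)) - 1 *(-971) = sqrt(14) / 14 + 78679 / 81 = 971.61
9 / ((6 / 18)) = 27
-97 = -97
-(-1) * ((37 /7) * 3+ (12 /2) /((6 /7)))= 22.86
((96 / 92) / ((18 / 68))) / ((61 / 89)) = 24208 / 4209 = 5.75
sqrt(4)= 2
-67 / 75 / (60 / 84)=-469 / 375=-1.25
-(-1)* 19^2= 361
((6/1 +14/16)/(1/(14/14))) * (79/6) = 90.52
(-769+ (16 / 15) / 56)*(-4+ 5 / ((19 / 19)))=-80743 / 105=-768.98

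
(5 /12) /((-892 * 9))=-5 /96336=-0.00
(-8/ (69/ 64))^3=-134217728/ 328509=-408.57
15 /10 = 3 /2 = 1.50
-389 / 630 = -0.62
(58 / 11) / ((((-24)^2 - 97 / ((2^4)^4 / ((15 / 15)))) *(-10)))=-1900544 / 2076175145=-0.00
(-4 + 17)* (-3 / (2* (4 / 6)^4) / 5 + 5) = 7241 / 160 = 45.26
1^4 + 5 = 6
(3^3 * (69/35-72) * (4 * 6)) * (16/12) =-2117664/35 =-60504.69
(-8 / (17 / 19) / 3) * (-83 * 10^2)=1261600 / 51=24737.25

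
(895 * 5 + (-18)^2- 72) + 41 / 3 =4740.67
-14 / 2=-7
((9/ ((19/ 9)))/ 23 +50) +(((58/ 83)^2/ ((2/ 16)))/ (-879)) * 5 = 132742854541/ 2646223347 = 50.16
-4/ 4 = -1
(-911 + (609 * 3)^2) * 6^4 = 4324775328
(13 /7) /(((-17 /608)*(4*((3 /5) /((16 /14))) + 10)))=-79040 /14399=-5.49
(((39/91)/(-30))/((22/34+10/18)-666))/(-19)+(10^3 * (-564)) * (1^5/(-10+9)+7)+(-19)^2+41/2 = -3383618.50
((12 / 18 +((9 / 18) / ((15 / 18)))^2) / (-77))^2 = 1 / 5625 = 0.00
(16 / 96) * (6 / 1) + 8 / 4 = 3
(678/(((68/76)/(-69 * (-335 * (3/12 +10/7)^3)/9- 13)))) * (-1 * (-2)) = 1715667886789/93296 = 18389511.73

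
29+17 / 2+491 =1057 / 2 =528.50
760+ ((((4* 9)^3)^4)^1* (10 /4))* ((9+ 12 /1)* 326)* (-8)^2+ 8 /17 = 88233967506647426814456448 /17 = 5190233382743966283203321.00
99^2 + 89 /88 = 862577 /88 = 9802.01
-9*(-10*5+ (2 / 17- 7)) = 8703 / 17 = 511.94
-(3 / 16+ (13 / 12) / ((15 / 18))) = -119 / 80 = -1.49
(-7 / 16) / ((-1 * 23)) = 7 / 368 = 0.02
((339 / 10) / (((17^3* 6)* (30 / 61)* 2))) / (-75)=-6893 / 442170000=-0.00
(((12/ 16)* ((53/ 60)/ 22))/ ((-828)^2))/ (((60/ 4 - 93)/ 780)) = -53/ 120662784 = -0.00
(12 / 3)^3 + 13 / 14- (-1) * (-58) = 97 / 14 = 6.93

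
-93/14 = -6.64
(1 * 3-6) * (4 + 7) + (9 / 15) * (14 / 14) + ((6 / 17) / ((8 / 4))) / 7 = -19263 / 595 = -32.37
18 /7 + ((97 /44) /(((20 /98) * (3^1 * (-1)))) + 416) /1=3834329 /9240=414.97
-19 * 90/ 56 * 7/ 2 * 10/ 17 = -4275/ 68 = -62.87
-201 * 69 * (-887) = 12301803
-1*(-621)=621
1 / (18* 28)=1 / 504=0.00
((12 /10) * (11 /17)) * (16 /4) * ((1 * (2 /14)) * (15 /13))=792 /1547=0.51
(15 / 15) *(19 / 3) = 19 / 3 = 6.33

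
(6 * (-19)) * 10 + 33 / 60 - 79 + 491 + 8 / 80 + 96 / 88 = -159777 / 220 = -726.26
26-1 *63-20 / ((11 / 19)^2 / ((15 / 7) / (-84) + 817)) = -26295328 / 539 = -48785.40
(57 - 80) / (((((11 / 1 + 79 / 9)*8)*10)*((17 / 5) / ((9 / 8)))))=-0.00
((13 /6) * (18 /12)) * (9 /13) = 9 /4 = 2.25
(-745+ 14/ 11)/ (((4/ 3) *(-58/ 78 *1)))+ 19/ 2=969299/ 1276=759.64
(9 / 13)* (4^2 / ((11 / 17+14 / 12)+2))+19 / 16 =331091 / 80912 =4.09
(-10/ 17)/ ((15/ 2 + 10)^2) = -8/ 4165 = -0.00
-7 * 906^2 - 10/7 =-40220974/7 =-5745853.43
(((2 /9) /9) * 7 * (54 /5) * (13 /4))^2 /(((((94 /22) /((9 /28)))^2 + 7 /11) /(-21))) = -27054027 /6207475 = -4.36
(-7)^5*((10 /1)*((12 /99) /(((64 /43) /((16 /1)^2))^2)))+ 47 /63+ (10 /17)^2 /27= -362114134328701 /600831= -602688833.18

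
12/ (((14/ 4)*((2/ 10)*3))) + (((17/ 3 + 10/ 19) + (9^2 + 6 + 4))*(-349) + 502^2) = 87017656/ 399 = 218089.36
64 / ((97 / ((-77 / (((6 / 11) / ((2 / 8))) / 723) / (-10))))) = 816508 / 485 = 1683.52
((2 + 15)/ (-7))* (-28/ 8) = 17/ 2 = 8.50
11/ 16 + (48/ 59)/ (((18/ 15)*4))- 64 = -63.14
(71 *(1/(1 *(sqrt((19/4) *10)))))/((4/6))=213 *sqrt(190)/190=15.45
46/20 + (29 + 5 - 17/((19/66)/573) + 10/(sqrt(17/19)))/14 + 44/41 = -131479361/54530 + 5 * sqrt(323)/119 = -2410.38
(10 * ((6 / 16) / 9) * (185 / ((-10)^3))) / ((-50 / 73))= 2701 / 24000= 0.11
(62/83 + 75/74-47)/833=-277861/5116286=-0.05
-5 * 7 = -35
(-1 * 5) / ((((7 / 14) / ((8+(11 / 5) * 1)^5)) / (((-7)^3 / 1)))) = 236687322186 / 625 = 378699715.50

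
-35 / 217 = -5 / 31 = -0.16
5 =5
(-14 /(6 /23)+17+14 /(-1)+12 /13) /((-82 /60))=19400 /533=36.40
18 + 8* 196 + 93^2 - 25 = 10210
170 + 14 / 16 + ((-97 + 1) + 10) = 679 / 8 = 84.88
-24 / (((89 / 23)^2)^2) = -6716184 / 62742241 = -0.11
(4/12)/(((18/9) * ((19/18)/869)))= 137.21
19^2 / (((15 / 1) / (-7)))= -2527 / 15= -168.47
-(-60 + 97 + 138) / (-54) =175 / 54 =3.24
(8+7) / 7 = 15 / 7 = 2.14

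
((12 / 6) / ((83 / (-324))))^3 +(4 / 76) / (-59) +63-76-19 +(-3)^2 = -319764580840 / 640973227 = -498.87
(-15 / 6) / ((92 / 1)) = -5 / 184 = -0.03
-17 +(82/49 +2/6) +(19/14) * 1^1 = -4009/294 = -13.64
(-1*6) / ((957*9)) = -2 / 2871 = -0.00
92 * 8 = 736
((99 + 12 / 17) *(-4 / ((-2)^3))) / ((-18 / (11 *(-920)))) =1429450 / 51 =28028.43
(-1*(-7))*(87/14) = 87/2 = 43.50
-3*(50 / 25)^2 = -12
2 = 2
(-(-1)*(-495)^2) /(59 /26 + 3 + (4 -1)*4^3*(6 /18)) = 6370650 /1801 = 3537.28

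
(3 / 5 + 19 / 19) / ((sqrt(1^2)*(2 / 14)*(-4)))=-14 / 5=-2.80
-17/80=-0.21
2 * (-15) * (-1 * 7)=210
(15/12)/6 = 5/24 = 0.21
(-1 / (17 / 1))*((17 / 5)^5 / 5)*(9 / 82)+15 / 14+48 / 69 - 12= -1115940652 / 103140625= -10.82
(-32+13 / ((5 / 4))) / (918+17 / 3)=-324 / 13855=-0.02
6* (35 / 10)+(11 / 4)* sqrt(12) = 11* sqrt(3) / 2+21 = 30.53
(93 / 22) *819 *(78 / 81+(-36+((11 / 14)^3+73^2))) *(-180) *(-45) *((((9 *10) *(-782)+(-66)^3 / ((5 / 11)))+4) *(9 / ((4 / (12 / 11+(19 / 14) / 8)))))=-14039054424866504273175 / 47432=-295982763216109467.73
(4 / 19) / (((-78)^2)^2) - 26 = -4571359415 / 175821516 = -26.00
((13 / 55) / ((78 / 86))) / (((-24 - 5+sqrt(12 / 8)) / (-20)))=172 * sqrt(6) / 55407+9976 / 55407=0.19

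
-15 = -15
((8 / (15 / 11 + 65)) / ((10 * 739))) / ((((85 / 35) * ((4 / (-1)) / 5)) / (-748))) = 0.01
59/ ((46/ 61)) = 3599/ 46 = 78.24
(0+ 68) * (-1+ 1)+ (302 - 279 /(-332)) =100543 /332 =302.84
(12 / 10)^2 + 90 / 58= 2.99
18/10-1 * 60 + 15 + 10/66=-7103/165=-43.05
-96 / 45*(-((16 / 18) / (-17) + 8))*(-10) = -77824 / 459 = -169.55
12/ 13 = 0.92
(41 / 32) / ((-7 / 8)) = -41 / 28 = -1.46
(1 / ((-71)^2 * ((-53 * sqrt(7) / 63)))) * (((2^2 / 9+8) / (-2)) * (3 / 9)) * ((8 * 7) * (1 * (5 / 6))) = 0.01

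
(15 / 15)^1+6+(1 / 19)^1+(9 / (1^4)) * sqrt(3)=134 / 19+9 * sqrt(3)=22.64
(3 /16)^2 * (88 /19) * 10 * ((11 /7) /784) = 5445 /1668352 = 0.00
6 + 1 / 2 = 13 / 2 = 6.50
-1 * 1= -1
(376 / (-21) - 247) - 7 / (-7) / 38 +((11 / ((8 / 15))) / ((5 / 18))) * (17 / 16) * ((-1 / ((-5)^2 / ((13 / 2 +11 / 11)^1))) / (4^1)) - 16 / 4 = -280686853 / 1021440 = -274.80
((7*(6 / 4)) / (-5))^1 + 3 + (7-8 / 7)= 473 / 70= 6.76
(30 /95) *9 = 54 /19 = 2.84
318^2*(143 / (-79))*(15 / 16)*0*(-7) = 0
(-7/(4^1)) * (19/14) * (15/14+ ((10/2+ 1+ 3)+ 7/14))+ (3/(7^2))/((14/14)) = -4909/196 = -25.05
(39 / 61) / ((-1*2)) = -39 / 122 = -0.32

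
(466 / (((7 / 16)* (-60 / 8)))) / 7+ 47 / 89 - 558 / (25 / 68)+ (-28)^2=-246457667 / 327075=-753.52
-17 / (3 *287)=-17 / 861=-0.02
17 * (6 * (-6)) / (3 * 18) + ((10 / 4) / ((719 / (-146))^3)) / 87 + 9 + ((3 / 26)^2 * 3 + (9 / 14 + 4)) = 119826766829801 / 51006955833652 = 2.35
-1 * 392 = -392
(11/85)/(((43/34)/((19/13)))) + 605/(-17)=-1683869/47515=-35.44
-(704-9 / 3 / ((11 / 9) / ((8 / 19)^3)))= -53102272 / 75449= -703.82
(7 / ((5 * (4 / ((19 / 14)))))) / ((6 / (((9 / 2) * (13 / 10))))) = 741 / 1600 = 0.46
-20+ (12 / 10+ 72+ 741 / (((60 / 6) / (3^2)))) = 7201 / 10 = 720.10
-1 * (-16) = 16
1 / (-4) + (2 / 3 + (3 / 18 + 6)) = 79 / 12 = 6.58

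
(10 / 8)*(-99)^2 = 49005 / 4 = 12251.25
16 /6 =8 /3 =2.67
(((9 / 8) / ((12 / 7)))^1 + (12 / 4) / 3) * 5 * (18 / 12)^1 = 795 / 64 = 12.42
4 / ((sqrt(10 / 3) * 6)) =sqrt(30) / 15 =0.37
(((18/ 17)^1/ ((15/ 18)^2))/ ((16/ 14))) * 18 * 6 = 61236/ 425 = 144.08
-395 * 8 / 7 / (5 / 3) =-1896 / 7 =-270.86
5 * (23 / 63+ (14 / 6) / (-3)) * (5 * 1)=-650 / 63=-10.32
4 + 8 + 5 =17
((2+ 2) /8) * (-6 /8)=-0.38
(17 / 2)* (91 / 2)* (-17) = -26299 / 4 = -6574.75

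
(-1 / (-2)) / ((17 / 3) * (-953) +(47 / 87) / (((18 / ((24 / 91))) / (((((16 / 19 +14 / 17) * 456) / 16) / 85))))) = -3813355 / 41186742522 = -0.00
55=55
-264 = -264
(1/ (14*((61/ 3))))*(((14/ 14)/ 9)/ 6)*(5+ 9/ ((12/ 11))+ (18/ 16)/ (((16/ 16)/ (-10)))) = 1/ 7686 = 0.00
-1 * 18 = -18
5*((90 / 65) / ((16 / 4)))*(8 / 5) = 36 / 13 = 2.77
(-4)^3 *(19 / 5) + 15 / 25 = -1213 / 5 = -242.60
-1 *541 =-541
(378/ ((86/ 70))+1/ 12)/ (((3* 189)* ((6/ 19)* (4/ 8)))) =3017257/ 877716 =3.44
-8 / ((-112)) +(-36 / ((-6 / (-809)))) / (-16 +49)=-22641 / 154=-147.02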